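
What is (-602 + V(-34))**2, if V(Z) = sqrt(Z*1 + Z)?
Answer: 362336 - 2408*I*sqrt(17) ≈ 3.6234e+5 - 9928.4*I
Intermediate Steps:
V(Z) = sqrt(2)*sqrt(Z) (V(Z) = sqrt(Z + Z) = sqrt(2*Z) = sqrt(2)*sqrt(Z))
(-602 + V(-34))**2 = (-602 + sqrt(2)*sqrt(-34))**2 = (-602 + sqrt(2)*(I*sqrt(34)))**2 = (-602 + 2*I*sqrt(17))**2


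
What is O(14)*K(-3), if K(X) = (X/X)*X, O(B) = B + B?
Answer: -84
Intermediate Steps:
O(B) = 2*B
K(X) = X (K(X) = 1*X = X)
O(14)*K(-3) = (2*14)*(-3) = 28*(-3) = -84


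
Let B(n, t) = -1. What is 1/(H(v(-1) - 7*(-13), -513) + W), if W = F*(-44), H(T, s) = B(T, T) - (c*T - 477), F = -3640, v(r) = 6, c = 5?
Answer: 1/160151 ≈ 6.2441e-6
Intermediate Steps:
H(T, s) = 476 - 5*T (H(T, s) = -1 - (5*T - 477) = -1 - (-477 + 5*T) = -1 + (477 - 5*T) = 476 - 5*T)
W = 160160 (W = -3640*(-44) = 160160)
1/(H(v(-1) - 7*(-13), -513) + W) = 1/((476 - 5*(6 - 7*(-13))) + 160160) = 1/((476 - 5*(6 + 91)) + 160160) = 1/((476 - 5*97) + 160160) = 1/((476 - 485) + 160160) = 1/(-9 + 160160) = 1/160151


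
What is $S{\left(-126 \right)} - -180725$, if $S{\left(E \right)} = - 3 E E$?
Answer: $133097$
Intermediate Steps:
$S{\left(E \right)} = - 3 E^{2}$
$S{\left(-126 \right)} - -180725 = - 3 \left(-126\right)^{2} - -180725 = \left(-3\right) 15876 + 180725 = -47628 + 180725 = 133097$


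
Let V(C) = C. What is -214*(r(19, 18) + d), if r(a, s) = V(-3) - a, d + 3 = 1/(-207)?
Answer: 1107664/207 ≈ 5351.0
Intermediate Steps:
d = -622/207 (d = -3 + 1/(-207) = -3 - 1/207 = -622/207 ≈ -3.0048)
r(a, s) = -3 - a
-214*(r(19, 18) + d) = -214*((-3 - 1*19) - 622/207) = -214*((-3 - 19) - 622/207) = -214*(-22 - 622/207) = -214*(-5176/207) = 1107664/207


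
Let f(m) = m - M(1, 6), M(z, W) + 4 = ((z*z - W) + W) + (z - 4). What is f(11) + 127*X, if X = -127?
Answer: -16112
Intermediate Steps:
M(z, W) = -8 + z + z**2 (M(z, W) = -4 + (((z*z - W) + W) + (z - 4)) = -4 + (((z**2 - W) + W) + (-4 + z)) = -4 + (z**2 + (-4 + z)) = -4 + (-4 + z + z**2) = -8 + z + z**2)
f(m) = 6 + m (f(m) = m - (-8 + 1 + 1**2) = m - (-8 + 1 + 1) = m - 1*(-6) = m + 6 = 6 + m)
f(11) + 127*X = (6 + 11) + 127*(-127) = 17 - 16129 = -16112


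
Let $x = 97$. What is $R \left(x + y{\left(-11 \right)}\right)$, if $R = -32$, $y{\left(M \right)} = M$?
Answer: $-2752$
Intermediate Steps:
$R \left(x + y{\left(-11 \right)}\right) = - 32 \left(97 - 11\right) = \left(-32\right) 86 = -2752$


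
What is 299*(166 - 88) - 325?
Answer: 22997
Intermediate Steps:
299*(166 - 88) - 325 = 299*78 - 325 = 23322 - 325 = 22997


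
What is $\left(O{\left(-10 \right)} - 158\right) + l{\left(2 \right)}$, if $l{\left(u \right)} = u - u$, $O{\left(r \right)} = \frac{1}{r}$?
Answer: $- \frac{1581}{10} \approx -158.1$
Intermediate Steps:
$l{\left(u \right)} = 0$
$\left(O{\left(-10 \right)} - 158\right) + l{\left(2 \right)} = \left(\frac{1}{-10} - 158\right) + 0 = \left(- \frac{1}{10} - 158\right) + 0 = - \frac{1581}{10} + 0 = - \frac{1581}{10}$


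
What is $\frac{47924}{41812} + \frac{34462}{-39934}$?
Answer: $\frac{59108984}{208715051} \approx 0.2832$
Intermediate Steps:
$\frac{47924}{41812} + \frac{34462}{-39934} = 47924 \cdot \frac{1}{41812} + 34462 \left(- \frac{1}{39934}\right) = \frac{11981}{10453} - \frac{17231}{19967} = \frac{59108984}{208715051}$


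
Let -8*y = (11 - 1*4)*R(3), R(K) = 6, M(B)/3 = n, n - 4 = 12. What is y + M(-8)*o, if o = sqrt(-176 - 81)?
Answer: -21/4 + 48*I*sqrt(257) ≈ -5.25 + 769.5*I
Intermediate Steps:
n = 16 (n = 4 + 12 = 16)
M(B) = 48 (M(B) = 3*16 = 48)
y = -21/4 (y = -(11 - 1*4)*6/8 = -(11 - 4)*6/8 = -7*6/8 = -1/8*42 = -21/4 ≈ -5.2500)
o = I*sqrt(257) (o = sqrt(-257) = I*sqrt(257) ≈ 16.031*I)
y + M(-8)*o = -21/4 + 48*(I*sqrt(257)) = -21/4 + 48*I*sqrt(257)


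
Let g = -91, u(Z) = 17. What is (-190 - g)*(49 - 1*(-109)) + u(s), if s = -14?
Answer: -15625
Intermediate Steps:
(-190 - g)*(49 - 1*(-109)) + u(s) = (-190 - 1*(-91))*(49 - 1*(-109)) + 17 = (-190 + 91)*(49 + 109) + 17 = -99*158 + 17 = -15642 + 17 = -15625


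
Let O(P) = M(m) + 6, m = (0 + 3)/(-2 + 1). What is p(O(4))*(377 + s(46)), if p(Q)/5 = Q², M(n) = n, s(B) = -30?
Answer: 15615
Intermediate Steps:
m = -3 (m = 3/(-1) = 3*(-1) = -3)
O(P) = 3 (O(P) = -3 + 6 = 3)
p(Q) = 5*Q²
p(O(4))*(377 + s(46)) = (5*3²)*(377 - 30) = (5*9)*347 = 45*347 = 15615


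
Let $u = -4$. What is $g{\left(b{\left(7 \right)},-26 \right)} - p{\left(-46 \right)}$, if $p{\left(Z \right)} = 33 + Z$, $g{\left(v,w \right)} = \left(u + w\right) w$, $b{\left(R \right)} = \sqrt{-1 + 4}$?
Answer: $793$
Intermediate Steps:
$b{\left(R \right)} = \sqrt{3}$
$g{\left(v,w \right)} = w \left(-4 + w\right)$ ($g{\left(v,w \right)} = \left(-4 + w\right) w = w \left(-4 + w\right)$)
$g{\left(b{\left(7 \right)},-26 \right)} - p{\left(-46 \right)} = - 26 \left(-4 - 26\right) - \left(33 - 46\right) = \left(-26\right) \left(-30\right) - -13 = 780 + 13 = 793$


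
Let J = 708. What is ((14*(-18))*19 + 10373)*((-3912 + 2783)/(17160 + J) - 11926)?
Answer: -1190134999745/17868 ≈ -6.6607e+7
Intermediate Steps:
((14*(-18))*19 + 10373)*((-3912 + 2783)/(17160 + J) - 11926) = ((14*(-18))*19 + 10373)*((-3912 + 2783)/(17160 + 708) - 11926) = (-252*19 + 10373)*(-1129/17868 - 11926) = (-4788 + 10373)*(-1129*1/17868 - 11926) = 5585*(-1129/17868 - 11926) = 5585*(-213094897/17868) = -1190134999745/17868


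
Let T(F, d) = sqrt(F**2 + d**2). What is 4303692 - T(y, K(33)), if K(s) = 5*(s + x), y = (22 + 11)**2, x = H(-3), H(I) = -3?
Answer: 4303692 - 3*sqrt(134269) ≈ 4.3026e+6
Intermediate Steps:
x = -3
y = 1089 (y = 33**2 = 1089)
K(s) = -15 + 5*s (K(s) = 5*(s - 3) = 5*(-3 + s) = -15 + 5*s)
4303692 - T(y, K(33)) = 4303692 - sqrt(1089**2 + (-15 + 5*33)**2) = 4303692 - sqrt(1185921 + (-15 + 165)**2) = 4303692 - sqrt(1185921 + 150**2) = 4303692 - sqrt(1185921 + 22500) = 4303692 - sqrt(1208421) = 4303692 - 3*sqrt(134269)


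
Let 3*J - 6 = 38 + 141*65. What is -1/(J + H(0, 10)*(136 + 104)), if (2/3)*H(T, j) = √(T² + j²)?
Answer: -3/20009 ≈ -0.00014993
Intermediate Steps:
J = 9209/3 (J = 2 + (38 + 141*65)/3 = 2 + (38 + 9165)/3 = 2 + (⅓)*9203 = 2 + 9203/3 = 9209/3 ≈ 3069.7)
H(T, j) = 3*√(T² + j²)/2
-1/(J + H(0, 10)*(136 + 104)) = -1/(9209/3 + (3*√(0² + 10²)/2)*(136 + 104)) = -1/(9209/3 + (3*√(0 + 100)/2)*240) = -1/(9209/3 + (3*√100/2)*240) = -1/(9209/3 + ((3/2)*10)*240) = -1/(9209/3 + 15*240) = -1/(9209/3 + 3600) = -1/20009/3 = -1*3/20009 = -3/20009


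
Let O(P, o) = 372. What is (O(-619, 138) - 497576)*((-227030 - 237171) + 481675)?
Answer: -8688142696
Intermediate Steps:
(O(-619, 138) - 497576)*((-227030 - 237171) + 481675) = (372 - 497576)*((-227030 - 237171) + 481675) = -497204*(-464201 + 481675) = -497204*17474 = -8688142696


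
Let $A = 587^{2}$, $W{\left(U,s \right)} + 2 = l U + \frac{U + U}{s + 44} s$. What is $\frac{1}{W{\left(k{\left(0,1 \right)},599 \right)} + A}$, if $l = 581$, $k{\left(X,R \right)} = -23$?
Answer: $\frac{643}{212936618} \approx 3.0197 \cdot 10^{-6}$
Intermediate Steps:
$W{\left(U,s \right)} = -2 + 581 U + \frac{2 U s}{44 + s}$ ($W{\left(U,s \right)} = -2 + \left(581 U + \frac{U + U}{s + 44} s\right) = -2 + \left(581 U + \frac{2 U}{44 + s} s\right) = -2 + \left(581 U + \frac{2 U s}{44 + s}\right) = -2 + 581 U + \frac{2 U s}{44 + s}$)
$A = 344569$
$\frac{1}{W{\left(k{\left(0,1 \right)},599 \right)} + A} = \frac{1}{\frac{-88 - 1198 + 25564 \left(-23\right) + 583 \left(-23\right) 599}{44 + 599} + 344569} = \frac{1}{\frac{-88 - 1198 - 587972 - 8031991}{643} + 344569} = \frac{1}{\frac{1}{643} \left(-8621249\right) + 344569} = \frac{1}{- \frac{8621249}{643} + 344569} = \frac{1}{\frac{212936618}{643}} = \frac{643}{212936618}$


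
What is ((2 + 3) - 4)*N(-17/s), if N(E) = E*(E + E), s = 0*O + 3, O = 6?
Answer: 578/9 ≈ 64.222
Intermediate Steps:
s = 3 (s = 0*6 + 3 = 0 + 3 = 3)
N(E) = 2*E² (N(E) = E*(2*E) = 2*E²)
((2 + 3) - 4)*N(-17/s) = ((2 + 3) - 4)*(2*(-17/3)²) = (5 - 4)*(2*(-17*⅓)²) = 1*(2*(-17/3)²) = 1*(2*(289/9)) = 1*(578/9) = 578/9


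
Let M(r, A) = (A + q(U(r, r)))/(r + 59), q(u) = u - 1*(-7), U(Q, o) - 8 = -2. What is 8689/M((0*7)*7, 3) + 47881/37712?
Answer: 75522893/2357 ≈ 32042.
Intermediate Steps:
U(Q, o) = 6 (U(Q, o) = 8 - 2 = 6)
q(u) = 7 + u (q(u) = u + 7 = 7 + u)
M(r, A) = (13 + A)/(59 + r) (M(r, A) = (A + (7 + 6))/(r + 59) = (A + 13)/(59 + r) = (13 + A)/(59 + r))
8689/M((0*7)*7, 3) + 47881/37712 = 8689/(((13 + 3)/(59 + (0*7)*7))) + 47881/37712 = 8689/((16/(59 + 0*7))) + 47881*(1/37712) = 8689/((16/(59 + 0))) + 47881/37712 = 8689/((16/59)) + 47881/37712 = 8689/(((1/59)*16)) + 47881/37712 = 8689/(16/59) + 47881/37712 = 8689*(59/16) + 47881/37712 = 512651/16 + 47881/37712 = 75522893/2357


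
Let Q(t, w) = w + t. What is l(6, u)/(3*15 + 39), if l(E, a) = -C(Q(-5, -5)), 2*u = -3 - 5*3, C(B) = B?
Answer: 5/42 ≈ 0.11905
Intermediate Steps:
Q(t, w) = t + w
u = -9 (u = (-3 - 5*3)/2 = (-3 - 15)/2 = (½)*(-18) = -9)
l(E, a) = 10 (l(E, a) = -(-5 - 5) = -1*(-10) = 10)
l(6, u)/(3*15 + 39) = 10/(3*15 + 39) = 10/(45 + 39) = 10/84 = 10*(1/84) = 5/42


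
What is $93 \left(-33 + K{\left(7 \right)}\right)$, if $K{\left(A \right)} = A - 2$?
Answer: $-2604$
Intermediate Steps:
$K{\left(A \right)} = -2 + A$
$93 \left(-33 + K{\left(7 \right)}\right) = 93 \left(-33 + \left(-2 + 7\right)\right) = 93 \left(-33 + 5\right) = 93 \left(-28\right) = -2604$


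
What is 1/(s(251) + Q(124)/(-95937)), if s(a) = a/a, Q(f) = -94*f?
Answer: 95937/107593 ≈ 0.89167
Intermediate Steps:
s(a) = 1
1/(s(251) + Q(124)/(-95937)) = 1/(1 - 94*124/(-95937)) = 1/(1 - 11656*(-1/95937)) = 1/(1 + 11656/95937) = 1/(107593/95937) = 95937/107593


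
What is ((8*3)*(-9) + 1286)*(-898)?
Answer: -960860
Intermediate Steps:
((8*3)*(-9) + 1286)*(-898) = (24*(-9) + 1286)*(-898) = (-216 + 1286)*(-898) = 1070*(-898) = -960860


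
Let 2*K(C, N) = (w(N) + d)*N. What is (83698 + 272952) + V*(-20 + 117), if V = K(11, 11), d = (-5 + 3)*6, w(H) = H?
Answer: 712233/2 ≈ 3.5612e+5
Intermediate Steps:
d = -12 (d = -2*6 = -12)
K(C, N) = N*(-12 + N)/2 (K(C, N) = ((N - 12)*N)/2 = ((-12 + N)*N)/2 = (N*(-12 + N))/2 = N*(-12 + N)/2)
V = -11/2 (V = (½)*11*(-12 + 11) = (½)*11*(-1) = -11/2 ≈ -5.5000)
(83698 + 272952) + V*(-20 + 117) = (83698 + 272952) - 11*(-20 + 117)/2 = 356650 - 11/2*97 = 356650 - 1067/2 = 712233/2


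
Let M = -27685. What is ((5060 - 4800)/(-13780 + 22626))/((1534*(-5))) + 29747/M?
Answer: -7762715564/7224594545 ≈ -1.0745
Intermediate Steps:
((5060 - 4800)/(-13780 + 22626))/((1534*(-5))) + 29747/M = ((5060 - 4800)/(-13780 + 22626))/((1534*(-5))) + 29747/(-27685) = (260/8846)/(-7670) + 29747*(-1/27685) = (260*(1/8846))*(-1/7670) - 29747/27685 = (130/4423)*(-1/7670) - 29747/27685 = -1/260957 - 29747/27685 = -7762715564/7224594545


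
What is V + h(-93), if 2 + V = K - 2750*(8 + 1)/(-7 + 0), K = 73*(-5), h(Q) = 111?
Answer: 22958/7 ≈ 3279.7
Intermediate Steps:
K = -365
V = 22181/7 (V = -2 + (-365 - 2750*(8 + 1)/(-7 + 0)) = -2 + (-365 - 2750*9/(-7)) = -2 + (-365 - 2750*9*(-⅐)) = -2 + (-365 - 2750*(-9)/7) = -2 + (-365 - 275*(-90/7)) = -2 + (-365 + 24750/7) = -2 + 22195/7 = 22181/7 ≈ 3168.7)
V + h(-93) = 22181/7 + 111 = 22958/7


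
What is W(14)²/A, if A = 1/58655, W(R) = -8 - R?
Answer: 28389020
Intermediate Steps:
A = 1/58655 ≈ 1.7049e-5
W(14)²/A = (-8 - 1*14)²/(1/58655) = (-8 - 14)²*58655 = (-22)²*58655 = 484*58655 = 28389020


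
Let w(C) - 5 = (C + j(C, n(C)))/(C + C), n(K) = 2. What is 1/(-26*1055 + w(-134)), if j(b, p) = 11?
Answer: -268/7349777 ≈ -3.6464e-5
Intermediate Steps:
w(C) = 5 + (11 + C)/(2*C) (w(C) = 5 + (C + 11)/(C + C) = 5 + (11 + C)/((2*C)) = 5 + (11 + C)*(1/(2*C)) = 5 + (11 + C)/(2*C))
1/(-26*1055 + w(-134)) = 1/(-26*1055 + (11/2)*(1 - 134)/(-134)) = 1/(-27430 + (11/2)*(-1/134)*(-133)) = 1/(-27430 + 1463/268) = 1/(-7349777/268) = -268/7349777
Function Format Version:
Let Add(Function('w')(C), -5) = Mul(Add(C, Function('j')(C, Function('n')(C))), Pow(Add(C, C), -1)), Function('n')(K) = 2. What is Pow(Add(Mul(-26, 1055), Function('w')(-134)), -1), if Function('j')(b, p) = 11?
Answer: Rational(-268, 7349777) ≈ -3.6464e-5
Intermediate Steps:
Function('w')(C) = Add(5, Mul(Rational(1, 2), Pow(C, -1), Add(11, C))) (Function('w')(C) = Add(5, Mul(Add(C, 11), Pow(Add(C, C), -1))) = Add(5, Mul(Add(11, C), Pow(Mul(2, C), -1))) = Add(5, Mul(Add(11, C), Mul(Rational(1, 2), Pow(C, -1)))) = Add(5, Mul(Rational(1, 2), Pow(C, -1), Add(11, C))))
Pow(Add(Mul(-26, 1055), Function('w')(-134)), -1) = Pow(Add(Mul(-26, 1055), Mul(Rational(11, 2), Pow(-134, -1), Add(1, -134))), -1) = Pow(Add(-27430, Mul(Rational(11, 2), Rational(-1, 134), -133)), -1) = Pow(Add(-27430, Rational(1463, 268)), -1) = Pow(Rational(-7349777, 268), -1) = Rational(-268, 7349777)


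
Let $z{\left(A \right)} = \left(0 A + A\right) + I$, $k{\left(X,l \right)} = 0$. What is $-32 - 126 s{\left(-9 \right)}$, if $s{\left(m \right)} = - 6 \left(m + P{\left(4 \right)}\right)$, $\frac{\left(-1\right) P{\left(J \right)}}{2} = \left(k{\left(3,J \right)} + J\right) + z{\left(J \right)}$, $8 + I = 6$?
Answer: $-15908$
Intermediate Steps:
$I = -2$ ($I = -8 + 6 = -2$)
$z{\left(A \right)} = -2 + A$ ($z{\left(A \right)} = \left(0 A + A\right) - 2 = \left(0 + A\right) - 2 = A - 2 = -2 + A$)
$P{\left(J \right)} = 4 - 4 J$ ($P{\left(J \right)} = - 2 \left(\left(0 + J\right) + \left(-2 + J\right)\right) = - 2 \left(J + \left(-2 + J\right)\right) = - 2 \left(-2 + 2 J\right) = 4 - 4 J$)
$s{\left(m \right)} = 72 - 6 m$ ($s{\left(m \right)} = - 6 \left(m + \left(4 - 16\right)\right) = - 6 \left(m - 12\right) = - 6 \left(-12 + m\right) = 72 - 6 m$)
$-32 - 126 s{\left(-9 \right)} = -32 - 126 \left(72 - -54\right) = -32 - 126 \left(72 + 54\right) = -32 - 15876 = -15908$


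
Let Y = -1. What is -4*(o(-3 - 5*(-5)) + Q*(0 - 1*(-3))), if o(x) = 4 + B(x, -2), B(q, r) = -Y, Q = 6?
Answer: -92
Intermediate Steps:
B(q, r) = 1 (B(q, r) = -1*(-1) = 1)
o(x) = 5 (o(x) = 4 + 1 = 5)
-4*(o(-3 - 5*(-5)) + Q*(0 - 1*(-3))) = -4*(5 + 6*(0 - 1*(-3))) = -4*(5 + 6*(0 + 3)) = -4*(5 + 6*3) = -4*(5 + 18) = -4*23 = -92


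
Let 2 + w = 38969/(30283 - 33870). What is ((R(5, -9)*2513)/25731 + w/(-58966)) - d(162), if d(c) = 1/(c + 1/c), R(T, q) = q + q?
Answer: -27994365992513111/15870615762952110 ≈ -1.7639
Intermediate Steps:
R(T, q) = 2*q
w = -46143/3587 (w = -2 + 38969/(30283 - 33870) = -2 + 38969/(-3587) = -2 + 38969*(-1/3587) = -2 - 38969/3587 = -46143/3587 ≈ -12.864)
((R(5, -9)*2513)/25731 + w/(-58966)) - d(162) = (((2*(-9))*2513)/25731 - 46143/3587/(-58966)) - 162/(1 + 162²) = (-18*2513*(1/25731) - 46143/3587*(-1/58966)) - 162/(1 + 26244) = (-45234*1/25731 + 46143/211511042) - 162/26245 = (-5026/2859 + 46143/211511042) - 162/26245 = -1062922574255/604710069078 - 1*162/26245 = -1062922574255/604710069078 - 162/26245 = -27994365992513111/15870615762952110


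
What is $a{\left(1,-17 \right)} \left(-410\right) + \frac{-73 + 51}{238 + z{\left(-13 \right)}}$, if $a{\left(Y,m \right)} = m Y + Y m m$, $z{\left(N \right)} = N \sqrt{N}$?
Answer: $- \frac{6561953556}{58841} - \frac{286 i \sqrt{13}}{58841} \approx -1.1152 \cdot 10^{5} - 0.017525 i$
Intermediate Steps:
$z{\left(N \right)} = N^{\frac{3}{2}}$
$a{\left(Y,m \right)} = Y m + Y m^{2}$
$a{\left(1,-17 \right)} \left(-410\right) + \frac{-73 + 51}{238 + z{\left(-13 \right)}} = 1 \left(-17\right) \left(1 - 17\right) \left(-410\right) + \frac{-73 + 51}{238 + \left(-13\right)^{\frac{3}{2}}} = 1 \left(-17\right) \left(-16\right) \left(-410\right) - \frac{22}{238 - 13 i \sqrt{13}} = 272 \left(-410\right) - \frac{22}{238 - 13 i \sqrt{13}} = -111520 - \frac{22}{238 - 13 i \sqrt{13}}$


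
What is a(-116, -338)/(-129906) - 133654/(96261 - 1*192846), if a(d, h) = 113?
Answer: 5783847473/4182323670 ≈ 1.3829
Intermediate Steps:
a(-116, -338)/(-129906) - 133654/(96261 - 1*192846) = 113/(-129906) - 133654/(96261 - 1*192846) = 113*(-1/129906) - 133654/(96261 - 192846) = -113/129906 - 133654/(-96585) = -113/129906 - 133654*(-1/96585) = -113/129906 + 133654/96585 = 5783847473/4182323670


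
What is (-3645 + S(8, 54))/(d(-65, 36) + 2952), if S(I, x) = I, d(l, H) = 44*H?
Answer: -3637/4536 ≈ -0.80181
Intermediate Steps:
(-3645 + S(8, 54))/(d(-65, 36) + 2952) = (-3645 + 8)/(44*36 + 2952) = -3637/(1584 + 2952) = -3637/4536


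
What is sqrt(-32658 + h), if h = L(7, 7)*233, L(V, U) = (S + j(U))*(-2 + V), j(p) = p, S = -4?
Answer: I*sqrt(29163) ≈ 170.77*I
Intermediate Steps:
L(V, U) = (-4 + U)*(-2 + V)
h = 3495 (h = (8 - 4*7 - 2*7 + 7*7)*233 = (8 - 28 - 14 + 49)*233 = 15*233 = 3495)
sqrt(-32658 + h) = sqrt(-32658 + 3495) = sqrt(-29163) = I*sqrt(29163)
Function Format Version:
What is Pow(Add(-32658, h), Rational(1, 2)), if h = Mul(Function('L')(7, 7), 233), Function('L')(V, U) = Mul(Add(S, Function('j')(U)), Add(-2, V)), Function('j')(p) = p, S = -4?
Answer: Mul(I, Pow(29163, Rational(1, 2))) ≈ Mul(170.77, I)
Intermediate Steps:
Function('L')(V, U) = Mul(Add(-4, U), Add(-2, V))
h = 3495 (h = Mul(Add(8, Mul(-4, 7), Mul(-2, 7), Mul(7, 7)), 233) = Mul(Add(8, -28, -14, 49), 233) = Mul(15, 233) = 3495)
Pow(Add(-32658, h), Rational(1, 2)) = Pow(Add(-32658, 3495), Rational(1, 2)) = Pow(-29163, Rational(1, 2)) = Mul(I, Pow(29163, Rational(1, 2)))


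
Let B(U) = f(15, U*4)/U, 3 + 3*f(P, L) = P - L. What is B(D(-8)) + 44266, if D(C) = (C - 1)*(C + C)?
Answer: 1593529/36 ≈ 44265.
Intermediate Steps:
D(C) = 2*C*(-1 + C) (D(C) = (-1 + C)*(2*C) = 2*C*(-1 + C))
f(P, L) = -1 - L/3 + P/3 (f(P, L) = -1 + (P - L)/3 = -1 + (-L/3 + P/3) = -1 - L/3 + P/3)
B(U) = (4 - 4*U/3)/U (B(U) = (-1 - U*4/3 + (⅓)*15)/U = (-1 - 4*U/3 + 5)/U = (4 - 4*U/3)/U)
B(D(-8)) + 44266 = (-4/3 + 4/((2*(-8)*(-1 - 8)))) + 44266 = (-4/3 + 4/((2*(-8)*(-9)))) + 44266 = (-4/3 + 4/144) + 44266 = (-4/3 + 4*(1/144)) + 44266 = (-4/3 + 1/36) + 44266 = -47/36 + 44266 = 1593529/36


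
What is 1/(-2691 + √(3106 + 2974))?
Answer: -2691/7235401 - 8*√95/7235401 ≈ -0.00038270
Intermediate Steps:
1/(-2691 + √(3106 + 2974)) = 1/(-2691 + √6080) = 1/(-2691 + 8*√95)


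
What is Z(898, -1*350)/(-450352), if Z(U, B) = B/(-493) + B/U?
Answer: -10125/14241223952 ≈ -7.1096e-7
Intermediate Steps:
Z(U, B) = -B/493 + B/U (Z(U, B) = B*(-1/493) + B/U = -B/493 + B/U)
Z(898, -1*350)/(-450352) = (-(-1)*350/493 - 1*350/898)/(-450352) = (-1/493*(-350) - 350*1/898)*(-1/450352) = (350/493 - 175/449)*(-1/450352) = (70875/221357)*(-1/450352) = -10125/14241223952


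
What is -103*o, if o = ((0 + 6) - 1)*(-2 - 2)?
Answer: 2060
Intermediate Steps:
o = -20 (o = (6 - 1)*(-4) = 5*(-4) = -20)
-103*o = -103*(-20) = 2060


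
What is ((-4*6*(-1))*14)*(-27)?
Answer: -9072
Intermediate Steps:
((-4*6*(-1))*14)*(-27) = (-24*(-1)*14)*(-27) = (24*14)*(-27) = 336*(-27) = -9072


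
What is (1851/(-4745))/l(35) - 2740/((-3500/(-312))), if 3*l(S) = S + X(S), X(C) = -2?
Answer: -446269401/1826825 ≈ -244.29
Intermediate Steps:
l(S) = -⅔ + S/3 (l(S) = (S - 2)/3 = (-2 + S)/3 = -⅔ + S/3)
(1851/(-4745))/l(35) - 2740/((-3500/(-312))) = (1851/(-4745))/(-⅔ + (⅓)*35) - 2740/((-3500/(-312))) = (1851*(-1/4745))/(-⅔ + 35/3) - 2740/((-3500*(-1/312))) = -1851/4745/11 - 2740/875/78 = -1851/4745*1/11 - 2740*78/875 = -1851/52195 - 42744/175 = -446269401/1826825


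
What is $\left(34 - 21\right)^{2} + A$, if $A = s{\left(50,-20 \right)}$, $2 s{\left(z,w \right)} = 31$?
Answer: $\frac{369}{2} \approx 184.5$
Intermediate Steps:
$s{\left(z,w \right)} = \frac{31}{2}$ ($s{\left(z,w \right)} = \frac{1}{2} \cdot 31 = \frac{31}{2}$)
$A = \frac{31}{2} \approx 15.5$
$\left(34 - 21\right)^{2} + A = \left(34 - 21\right)^{2} + \frac{31}{2} = 13^{2} + \frac{31}{2} = 169 + \frac{31}{2} = \frac{369}{2}$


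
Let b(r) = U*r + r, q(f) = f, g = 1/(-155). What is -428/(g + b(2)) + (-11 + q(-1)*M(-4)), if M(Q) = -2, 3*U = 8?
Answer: -229683/3407 ≈ -67.415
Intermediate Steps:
U = 8/3 (U = (⅓)*8 = 8/3 ≈ 2.6667)
g = -1/155 ≈ -0.0064516
b(r) = 11*r/3 (b(r) = 8*r/3 + r = 11*r/3)
-428/(g + b(2)) + (-11 + q(-1)*M(-4)) = -428/(-1/155 + (11/3)*2) + (-11 - 1*(-2)) = -428/(-1/155 + 22/3) + (-11 + 2) = -428/(3407/465) - 9 = (465/3407)*(-428) - 9 = -199020/3407 - 9 = -229683/3407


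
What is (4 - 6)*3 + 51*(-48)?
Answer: -2454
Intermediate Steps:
(4 - 6)*3 + 51*(-48) = -2*3 - 2448 = -6 - 2448 = -2454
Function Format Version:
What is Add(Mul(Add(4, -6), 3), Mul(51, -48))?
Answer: -2454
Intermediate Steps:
Add(Mul(Add(4, -6), 3), Mul(51, -48)) = Add(Mul(-2, 3), -2448) = Add(-6, -2448) = -2454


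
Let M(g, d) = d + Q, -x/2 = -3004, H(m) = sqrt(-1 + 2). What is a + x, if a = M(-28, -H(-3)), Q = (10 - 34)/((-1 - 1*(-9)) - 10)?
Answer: 6019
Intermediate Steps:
H(m) = 1 (H(m) = sqrt(1) = 1)
x = 6008 (x = -2*(-3004) = 6008)
Q = 12 (Q = -24/((-1 + 9) - 10) = -24/(8 - 10) = -24/(-2) = -24*(-1/2) = 12)
M(g, d) = 12 + d (M(g, d) = d + 12 = 12 + d)
a = 11 (a = 12 - 1*1 = 12 - 1 = 11)
a + x = 11 + 6008 = 6019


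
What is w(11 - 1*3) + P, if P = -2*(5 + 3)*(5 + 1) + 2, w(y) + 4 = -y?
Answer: -106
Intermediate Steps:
w(y) = -4 - y
P = -94 (P = -16*6 + 2 = -2*48 + 2 = -96 + 2 = -94)
w(11 - 1*3) + P = (-4 - (11 - 1*3)) - 94 = (-4 - (11 - 3)) - 94 = (-4 - 1*8) - 94 = (-4 - 8) - 94 = -12 - 94 = -106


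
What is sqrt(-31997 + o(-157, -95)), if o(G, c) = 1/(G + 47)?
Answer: I*sqrt(387163810)/110 ≈ 178.88*I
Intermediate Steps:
o(G, c) = 1/(47 + G)
sqrt(-31997 + o(-157, -95)) = sqrt(-31997 + 1/(47 - 157)) = sqrt(-31997 + 1/(-110)) = sqrt(-31997 - 1/110) = sqrt(-3519671/110) = I*sqrt(387163810)/110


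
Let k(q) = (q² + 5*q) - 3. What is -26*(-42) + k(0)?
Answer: 1089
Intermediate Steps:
k(q) = -3 + q² + 5*q
-26*(-42) + k(0) = -26*(-42) + (-3 + 0² + 5*0) = 1092 + (-3 + 0 + 0) = 1092 - 3 = 1089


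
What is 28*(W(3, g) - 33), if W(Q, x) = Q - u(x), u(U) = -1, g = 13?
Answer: -812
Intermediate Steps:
W(Q, x) = 1 + Q (W(Q, x) = Q - 1*(-1) = Q + 1 = 1 + Q)
28*(W(3, g) - 33) = 28*((1 + 3) - 33) = 28*(4 - 33) = 28*(-29) = -812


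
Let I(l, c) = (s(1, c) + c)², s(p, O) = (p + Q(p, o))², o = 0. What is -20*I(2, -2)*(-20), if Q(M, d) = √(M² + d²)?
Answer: 1600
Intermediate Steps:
s(p, O) = (p + √(p²))² (s(p, O) = (p + √(p² + 0²))² = (p + √(p² + 0))² = (p + √(p²))²)
I(l, c) = (4 + c)² (I(l, c) = ((1 + √(1²))² + c)² = ((1 + √1)² + c)² = ((1 + 1)² + c)² = (2² + c)² = (4 + c)²)
-20*I(2, -2)*(-20) = -20*(4 - 2)²*(-20) = -20*2²*(-20) = -20*4*(-20) = -80*(-20) = 1600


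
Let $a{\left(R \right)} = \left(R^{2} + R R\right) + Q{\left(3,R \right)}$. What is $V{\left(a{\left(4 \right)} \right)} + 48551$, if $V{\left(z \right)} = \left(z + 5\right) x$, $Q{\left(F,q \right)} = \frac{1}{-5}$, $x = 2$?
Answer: $\frac{243123}{5} \approx 48625.0$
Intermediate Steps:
$Q{\left(F,q \right)} = - \frac{1}{5}$
$a{\left(R \right)} = - \frac{1}{5} + 2 R^{2}$ ($a{\left(R \right)} = \left(R^{2} + R R\right) - \frac{1}{5} = \left(R^{2} + R^{2}\right) - \frac{1}{5} = 2 R^{2} - \frac{1}{5} = - \frac{1}{5} + 2 R^{2}$)
$V{\left(z \right)} = 10 + 2 z$ ($V{\left(z \right)} = \left(z + 5\right) 2 = \left(5 + z\right) 2 = 10 + 2 z$)
$V{\left(a{\left(4 \right)} \right)} + 48551 = \left(10 + 2 \left(- \frac{1}{5} + 2 \cdot 4^{2}\right)\right) + 48551 = \left(10 + 2 \left(- \frac{1}{5} + 2 \cdot 16\right)\right) + 48551 = \left(10 + 2 \left(- \frac{1}{5} + 32\right)\right) + 48551 = \left(10 + 2 \cdot \frac{159}{5}\right) + 48551 = \left(10 + \frac{318}{5}\right) + 48551 = \frac{368}{5} + 48551 = \frac{243123}{5}$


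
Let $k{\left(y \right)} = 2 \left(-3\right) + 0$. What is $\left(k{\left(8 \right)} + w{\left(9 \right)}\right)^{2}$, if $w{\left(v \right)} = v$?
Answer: $9$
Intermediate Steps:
$k{\left(y \right)} = -6$ ($k{\left(y \right)} = -6 + 0 = -6$)
$\left(k{\left(8 \right)} + w{\left(9 \right)}\right)^{2} = \left(-6 + 9\right)^{2} = 3^{2} = 9$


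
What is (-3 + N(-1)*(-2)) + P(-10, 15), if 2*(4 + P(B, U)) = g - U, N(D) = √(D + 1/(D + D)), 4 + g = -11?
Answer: -22 - I*√6 ≈ -22.0 - 2.4495*I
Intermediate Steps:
g = -15 (g = -4 - 11 = -15)
N(D) = √(D + 1/(2*D))
P(B, U) = -23/2 - U/2 (P(B, U) = -4 + (-15 - U)/2 = -4 + (-15/2 - U/2) = -23/2 - U/2)
(-3 + N(-1)*(-2)) + P(-10, 15) = (-3 + (√(2/(-1) + 4*(-1))/2)*(-2)) + (-23/2 - ½*15) = (-3 + (√(2*(-1) - 4)/2)*(-2)) + (-23/2 - 15/2) = (-3 + (√(-2 - 4)/2)*(-2)) - 19 = (-3 + (√(-6)/2)*(-2)) - 19 = (-3 + ((I*√6)/2)*(-2)) - 19 = (-3 + (I*√6/2)*(-2)) - 19 = (-3 - I*√6) - 19 = -22 - I*√6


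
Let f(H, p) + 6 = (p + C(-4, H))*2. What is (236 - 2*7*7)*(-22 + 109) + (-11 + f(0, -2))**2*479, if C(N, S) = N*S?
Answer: 223245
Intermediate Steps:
f(H, p) = -6 - 8*H + 2*p (f(H, p) = -6 + (p - 4*H)*2 = -6 + (-8*H + 2*p) = -6 - 8*H + 2*p)
(236 - 2*7*7)*(-22 + 109) + (-11 + f(0, -2))**2*479 = (236 - 2*7*7)*(-22 + 109) + (-11 + (-6 - 8*0 + 2*(-2)))**2*479 = (236 - 14*7)*87 + (-11 + (-6 + 0 - 4))**2*479 = (236 - 98)*87 + (-11 - 10)**2*479 = 138*87 + (-21)**2*479 = 12006 + 441*479 = 12006 + 211239 = 223245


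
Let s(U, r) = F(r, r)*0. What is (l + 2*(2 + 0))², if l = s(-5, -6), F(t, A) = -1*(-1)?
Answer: 16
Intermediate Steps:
F(t, A) = 1
s(U, r) = 0 (s(U, r) = 1*0 = 0)
l = 0
(l + 2*(2 + 0))² = (0 + 2*(2 + 0))² = (0 + 2*2)² = (0 + 4)² = 4² = 16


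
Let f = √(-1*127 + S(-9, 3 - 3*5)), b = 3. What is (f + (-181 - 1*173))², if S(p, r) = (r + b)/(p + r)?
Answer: (2478 - I*√6202)²/49 ≈ 1.2519e+5 - 7965.3*I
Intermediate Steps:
S(p, r) = (3 + r)/(p + r) (S(p, r) = (r + 3)/(p + r) = (3 + r)/(p + r))
f = I*√6202/7 (f = √(-1*127 + (3 + (3 - 3*5))/(-9 + (3 - 3*5))) = √(-127 + (3 + (3 - 15))/(-9 + (3 - 15))) = √(-127 + (3 - 12)/(-9 - 12)) = √(-127 - 9/(-21)) = √(-127 - 1/21*(-9)) = √(-127 + 3/7) = √(-886/7) = I*√6202/7 ≈ 11.25*I)
(f + (-181 - 1*173))² = (I*√6202/7 + (-181 - 1*173))² = (I*√6202/7 + (-181 - 173))² = (I*√6202/7 - 354)² = (-354 + I*√6202/7)²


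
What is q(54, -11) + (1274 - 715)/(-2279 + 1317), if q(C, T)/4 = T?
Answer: -3299/74 ≈ -44.581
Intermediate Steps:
q(C, T) = 4*T
q(54, -11) + (1274 - 715)/(-2279 + 1317) = 4*(-11) + (1274 - 715)/(-2279 + 1317) = -44 + 559/(-962) = -44 + 559*(-1/962) = -44 - 43/74 = -3299/74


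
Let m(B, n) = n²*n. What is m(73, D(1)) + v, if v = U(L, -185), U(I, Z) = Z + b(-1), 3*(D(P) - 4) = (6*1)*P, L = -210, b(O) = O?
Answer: 30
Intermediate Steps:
D(P) = 4 + 2*P (D(P) = 4 + ((6*1)*P)/3 = 4 + (6*P)/3 = 4 + 2*P)
U(I, Z) = -1 + Z (U(I, Z) = Z - 1 = -1 + Z)
v = -186 (v = -1 - 185 = -186)
m(B, n) = n³
m(73, D(1)) + v = (4 + 2*1)³ - 186 = (4 + 2)³ - 186 = 6³ - 186 = 216 - 186 = 30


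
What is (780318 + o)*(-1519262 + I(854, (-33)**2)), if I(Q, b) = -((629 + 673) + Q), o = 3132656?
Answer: -5953269077132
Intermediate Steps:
I(Q, b) = -1302 - Q (I(Q, b) = -(1302 + Q) = -1302 - Q)
(780318 + o)*(-1519262 + I(854, (-33)**2)) = (780318 + 3132656)*(-1519262 + (-1302 - 1*854)) = 3912974*(-1519262 + (-1302 - 854)) = 3912974*(-1519262 - 2156) = 3912974*(-1521418) = -5953269077132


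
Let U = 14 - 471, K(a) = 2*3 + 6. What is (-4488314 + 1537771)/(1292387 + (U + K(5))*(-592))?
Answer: -2950543/1555827 ≈ -1.8964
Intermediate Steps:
K(a) = 12 (K(a) = 6 + 6 = 12)
U = -457
(-4488314 + 1537771)/(1292387 + (U + K(5))*(-592)) = (-4488314 + 1537771)/(1292387 + (-457 + 12)*(-592)) = -2950543/(1292387 - 445*(-592)) = -2950543/(1292387 + 263440) = -2950543/1555827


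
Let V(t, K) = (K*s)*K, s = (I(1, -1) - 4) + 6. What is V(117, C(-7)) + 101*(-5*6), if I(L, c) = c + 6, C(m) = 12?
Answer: -2022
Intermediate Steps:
I(L, c) = 6 + c
s = 7 (s = ((6 - 1) - 4) + 6 = (5 - 4) + 6 = 1 + 6 = 7)
V(t, K) = 7*K**2 (V(t, K) = (K*7)*K = (7*K)*K = 7*K**2)
V(117, C(-7)) + 101*(-5*6) = 7*12**2 + 101*(-5*6) = 7*144 + 101*(-30) = 1008 - 3030 = -2022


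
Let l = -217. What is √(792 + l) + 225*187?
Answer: 42075 + 5*√23 ≈ 42099.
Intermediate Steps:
√(792 + l) + 225*187 = √(792 - 217) + 225*187 = √575 + 42075 = 5*√23 + 42075 = 42075 + 5*√23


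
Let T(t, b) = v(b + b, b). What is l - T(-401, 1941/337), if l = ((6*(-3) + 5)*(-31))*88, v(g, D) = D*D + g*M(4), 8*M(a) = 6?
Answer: 8045724719/227138 ≈ 35422.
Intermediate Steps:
M(a) = ¾ (M(a) = (⅛)*6 = ¾)
v(g, D) = D² + 3*g/4 (v(g, D) = D*D + g*(¾) = D² + 3*g/4)
T(t, b) = b² + 3*b/2 (T(t, b) = b² + 3*(b + b)/4 = b² + 3*(2*b)/4 = b² + 3*b/2)
l = 35464 (l = ((-18 + 5)*(-31))*88 = -13*(-31)*88 = 403*88 = 35464)
l - T(-401, 1941/337) = 35464 - 1941/337*(3 + 2*(1941/337))/2 = 35464 - 1941*(1/337)*(3 + 2*(1941*(1/337)))/2 = 35464 - 1941*(3 + 2*(1941/337))/(2*337) = 35464 - 1941*(3 + 3882/337)/(2*337) = 35464 - 1941*4893/(2*337*337) = 35464 - 1*9497313/227138 = 35464 - 9497313/227138 = 8045724719/227138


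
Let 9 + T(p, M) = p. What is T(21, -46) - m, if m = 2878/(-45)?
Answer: 3418/45 ≈ 75.956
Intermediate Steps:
m = -2878/45 (m = 2878*(-1/45) = -2878/45 ≈ -63.956)
T(p, M) = -9 + p
T(21, -46) - m = (-9 + 21) - 1*(-2878/45) = 12 + 2878/45 = 3418/45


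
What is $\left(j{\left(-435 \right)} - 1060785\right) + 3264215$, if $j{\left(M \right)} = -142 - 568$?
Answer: $2202720$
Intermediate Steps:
$j{\left(M \right)} = -710$
$\left(j{\left(-435 \right)} - 1060785\right) + 3264215 = \left(-710 - 1060785\right) + 3264215 = -1061495 + 3264215 = 2202720$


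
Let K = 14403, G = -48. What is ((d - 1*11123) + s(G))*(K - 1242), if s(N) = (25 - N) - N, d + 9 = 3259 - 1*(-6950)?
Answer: -10555122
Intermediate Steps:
d = 10200 (d = -9 + (3259 - 1*(-6950)) = -9 + (3259 + 6950) = -9 + 10209 = 10200)
s(N) = 25 - 2*N
((d - 1*11123) + s(G))*(K - 1242) = ((10200 - 1*11123) + (25 - 2*(-48)))*(14403 - 1242) = ((10200 - 11123) + (25 + 96))*13161 = (-923 + 121)*13161 = -802*13161 = -10555122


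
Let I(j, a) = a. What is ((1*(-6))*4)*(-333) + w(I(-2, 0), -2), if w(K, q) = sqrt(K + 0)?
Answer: 7992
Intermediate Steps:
w(K, q) = sqrt(K)
((1*(-6))*4)*(-333) + w(I(-2, 0), -2) = ((1*(-6))*4)*(-333) + sqrt(0) = -6*4*(-333) + 0 = -24*(-333) + 0 = 7992 + 0 = 7992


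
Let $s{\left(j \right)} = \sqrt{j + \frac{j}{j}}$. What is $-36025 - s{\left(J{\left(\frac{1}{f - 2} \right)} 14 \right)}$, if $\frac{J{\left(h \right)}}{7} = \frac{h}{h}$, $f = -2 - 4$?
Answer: $-36025 - 3 \sqrt{11} \approx -36035.0$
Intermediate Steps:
$f = -6$ ($f = -2 - 4 = -6$)
$J{\left(h \right)} = 7$ ($J{\left(h \right)} = 7 \frac{h}{h} = 7 \cdot 1 = 7$)
$s{\left(j \right)} = \sqrt{1 + j}$ ($s{\left(j \right)} = \sqrt{j + 1} = \sqrt{1 + j}$)
$-36025 - s{\left(J{\left(\frac{1}{f - 2} \right)} 14 \right)} = -36025 - \sqrt{1 + 7 \cdot 14} = -36025 - \sqrt{1 + 98} = -36025 - \sqrt{99} = -36025 - 3 \sqrt{11}$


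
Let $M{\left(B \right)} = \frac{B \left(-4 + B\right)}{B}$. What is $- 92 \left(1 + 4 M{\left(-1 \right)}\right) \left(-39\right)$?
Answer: $-68172$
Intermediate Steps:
$M{\left(B \right)} = -4 + B$
$- 92 \left(1 + 4 M{\left(-1 \right)}\right) \left(-39\right) = - 92 \left(1 + 4 \left(-4 - 1\right)\right) \left(-39\right) = - 92 \left(1 + 4 \left(-5\right)\right) \left(-39\right) = - 92 \left(1 - 20\right) \left(-39\right) = \left(-92\right) \left(-19\right) \left(-39\right) = 1748 \left(-39\right) = -68172$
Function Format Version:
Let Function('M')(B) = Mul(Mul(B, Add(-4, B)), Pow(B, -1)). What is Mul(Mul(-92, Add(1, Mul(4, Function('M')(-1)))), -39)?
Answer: -68172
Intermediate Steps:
Function('M')(B) = Add(-4, B)
Mul(Mul(-92, Add(1, Mul(4, Function('M')(-1)))), -39) = Mul(Mul(-92, Add(1, Mul(4, Add(-4, -1)))), -39) = Mul(Mul(-92, Add(1, Mul(4, -5))), -39) = Mul(Mul(-92, Add(1, -20)), -39) = Mul(Mul(-92, -19), -39) = Mul(1748, -39) = -68172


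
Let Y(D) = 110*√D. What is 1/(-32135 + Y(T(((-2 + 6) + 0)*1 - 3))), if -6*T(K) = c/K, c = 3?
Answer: -6427/206532855 - 11*I*√2/206532855 ≈ -3.1119e-5 - 7.5321e-8*I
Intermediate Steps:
T(K) = -1/(2*K)
1/(-32135 + Y(T(((-2 + 6) + 0)*1 - 3))) = 1/(-32135 + 110*√(-1/(2*(((-2 + 6) + 0)*1 - 3)))) = 1/(-32135 + 110*√(-1/(2*((4 + 0)*1 - 3)))) = 1/(-32135 + 110*√(-1/(2*(4*1 - 3)))) = 1/(-32135 + 110*√(-1/(2*(4 - 3)))) = 1/(-32135 + 110*√(-½/1)) = 1/(-32135 + 110*√(-½*1)) = 1/(-32135 + 110*√(-½)) = 1/(-32135 + 110*(I*√2/2)) = 1/(-32135 + 55*I*√2)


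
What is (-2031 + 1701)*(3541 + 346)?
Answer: -1282710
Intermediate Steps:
(-2031 + 1701)*(3541 + 346) = -330*3887 = -1282710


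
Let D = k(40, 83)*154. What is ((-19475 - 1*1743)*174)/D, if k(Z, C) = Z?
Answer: -922983/1540 ≈ -599.34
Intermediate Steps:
D = 6160 (D = 40*154 = 6160)
((-19475 - 1*1743)*174)/D = ((-19475 - 1*1743)*174)/6160 = ((-19475 - 1743)*174)*(1/6160) = -21218*174*(1/6160) = -3691932*1/6160 = -922983/1540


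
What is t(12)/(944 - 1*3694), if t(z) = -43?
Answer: 43/2750 ≈ 0.015636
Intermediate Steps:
t(12)/(944 - 1*3694) = -43/(944 - 1*3694) = -43/(944 - 3694) = -43/(-2750) = -43*(-1/2750) = 43/2750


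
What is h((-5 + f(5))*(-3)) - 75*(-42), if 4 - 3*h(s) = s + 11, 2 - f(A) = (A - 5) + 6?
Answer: 9416/3 ≈ 3138.7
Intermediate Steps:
f(A) = 1 - A (f(A) = 2 - ((A - 5) + 6) = 2 - ((-5 + A) + 6) = 2 - (1 + A) = 2 + (-1 - A) = 1 - A)
h(s) = -7/3 - s/3 (h(s) = 4/3 - (s + 11)/3 = 4/3 - (11 + s)/3 = 4/3 + (-11/3 - s/3) = -7/3 - s/3)
h((-5 + f(5))*(-3)) - 75*(-42) = (-7/3 - (-5 + (1 - 1*5))*(-3)/3) - 75*(-42) = (-7/3 - (-5 + (1 - 5))*(-3)/3) + 3150 = (-7/3 - (-5 - 4)*(-3)/3) + 3150 = (-7/3 - (-3)*(-3)) + 3150 = (-7/3 - 1/3*27) + 3150 = (-7/3 - 9) + 3150 = -34/3 + 3150 = 9416/3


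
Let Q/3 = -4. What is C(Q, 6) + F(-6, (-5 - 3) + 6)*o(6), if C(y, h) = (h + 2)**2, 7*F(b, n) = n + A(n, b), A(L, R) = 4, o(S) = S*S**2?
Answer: 880/7 ≈ 125.71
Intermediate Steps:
o(S) = S**3
Q = -12 (Q = 3*(-4) = -12)
F(b, n) = 4/7 + n/7 (F(b, n) = (n + 4)/7 = (4 + n)/7 = 4/7 + n/7)
C(y, h) = (2 + h)**2
C(Q, 6) + F(-6, (-5 - 3) + 6)*o(6) = (2 + 6)**2 + (4/7 + ((-5 - 3) + 6)/7)*6**3 = 8**2 + (4/7 + (-8 + 6)/7)*216 = 64 + (4/7 + (1/7)*(-2))*216 = 64 + (4/7 - 2/7)*216 = 64 + (2/7)*216 = 64 + 432/7 = 880/7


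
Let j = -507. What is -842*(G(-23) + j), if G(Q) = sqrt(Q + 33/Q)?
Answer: 426894 - 842*I*sqrt(12926)/23 ≈ 4.2689e+5 - 4162.1*I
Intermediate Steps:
-842*(G(-23) + j) = -842*(sqrt(-23 + 33/(-23)) - 507) = -842*(sqrt(-23 + 33*(-1/23)) - 507) = -842*(sqrt(-23 - 33/23) - 507) = -842*(sqrt(-562/23) - 507) = -842*(I*sqrt(12926)/23 - 507) = -842*(-507 + I*sqrt(12926)/23) = 426894 - 842*I*sqrt(12926)/23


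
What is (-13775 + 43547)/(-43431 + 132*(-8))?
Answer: -3308/4943 ≈ -0.66923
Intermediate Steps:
(-13775 + 43547)/(-43431 + 132*(-8)) = 29772/(-43431 - 1056) = 29772/(-44487) = 29772*(-1/44487) = -3308/4943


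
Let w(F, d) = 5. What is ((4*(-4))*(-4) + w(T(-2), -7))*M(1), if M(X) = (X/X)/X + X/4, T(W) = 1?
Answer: 345/4 ≈ 86.250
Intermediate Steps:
M(X) = 1/X + X/4 (M(X) = 1/X + X*(1/4) = 1/X + X/4)
((4*(-4))*(-4) + w(T(-2), -7))*M(1) = ((4*(-4))*(-4) + 5)*(1/1 + (1/4)*1) = (-16*(-4) + 5)*(1 + 1/4) = (64 + 5)*(5/4) = 69*(5/4) = 345/4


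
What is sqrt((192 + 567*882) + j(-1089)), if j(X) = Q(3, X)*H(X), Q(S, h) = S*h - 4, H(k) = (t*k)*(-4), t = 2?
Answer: I*sqrt(27996666) ≈ 5291.2*I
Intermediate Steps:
H(k) = -8*k (H(k) = (2*k)*(-4) = -8*k)
Q(S, h) = -4 + S*h
j(X) = -8*X*(-4 + 3*X) (j(X) = (-4 + 3*X)*(-8*X) = -8*X*(-4 + 3*X))
sqrt((192 + 567*882) + j(-1089)) = sqrt((192 + 567*882) + 8*(-1089)*(4 - 3*(-1089))) = sqrt((192 + 500094) + 8*(-1089)*(4 + 3267)) = sqrt(500286 + 8*(-1089)*3271) = sqrt(500286 - 28496952) = sqrt(-27996666) = I*sqrt(27996666)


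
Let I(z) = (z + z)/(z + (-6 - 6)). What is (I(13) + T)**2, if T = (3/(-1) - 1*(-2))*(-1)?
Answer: 729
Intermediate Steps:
I(z) = 2*z/(-12 + z) (I(z) = (2*z)/(z - 12) = (2*z)/(-12 + z) = 2*z/(-12 + z))
T = 1 (T = (3*(-1) + 2)*(-1) = (-3 + 2)*(-1) = -1*(-1) = 1)
(I(13) + T)**2 = (2*13/(-12 + 13) + 1)**2 = (2*13/1 + 1)**2 = (2*13*1 + 1)**2 = (26 + 1)**2 = 27**2 = 729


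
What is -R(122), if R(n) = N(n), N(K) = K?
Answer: -122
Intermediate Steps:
R(n) = n
-R(122) = -1*122 = -122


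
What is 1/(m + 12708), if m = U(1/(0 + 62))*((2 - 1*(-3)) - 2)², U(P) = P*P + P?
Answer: 3844/48850119 ≈ 7.8690e-5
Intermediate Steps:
U(P) = P + P² (U(P) = P² + P = P + P²)
m = 567/3844 (m = ((1 + 1/(0 + 62))/(0 + 62))*((2 - 1*(-3)) - 2)² = ((1 + 1/62)/62)*((2 + 3) - 2)² = ((1 + 1/62)/62)*(5 - 2)² = ((1/62)*(63/62))*3² = (63/3844)*9 = 567/3844 ≈ 0.14750)
1/(m + 12708) = 1/(567/3844 + 12708) = 1/(48850119/3844) = 3844/48850119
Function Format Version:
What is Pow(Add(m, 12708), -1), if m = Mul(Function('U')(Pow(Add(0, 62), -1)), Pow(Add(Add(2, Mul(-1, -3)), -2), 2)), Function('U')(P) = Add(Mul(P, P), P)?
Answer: Rational(3844, 48850119) ≈ 7.8690e-5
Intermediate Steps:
Function('U')(P) = Add(P, Pow(P, 2)) (Function('U')(P) = Add(Pow(P, 2), P) = Add(P, Pow(P, 2)))
m = Rational(567, 3844) (m = Mul(Mul(Pow(Add(0, 62), -1), Add(1, Pow(Add(0, 62), -1))), Pow(Add(Add(2, Mul(-1, -3)), -2), 2)) = Mul(Mul(Pow(62, -1), Add(1, Pow(62, -1))), Pow(Add(Add(2, 3), -2), 2)) = Mul(Mul(Rational(1, 62), Add(1, Rational(1, 62))), Pow(Add(5, -2), 2)) = Mul(Mul(Rational(1, 62), Rational(63, 62)), Pow(3, 2)) = Mul(Rational(63, 3844), 9) = Rational(567, 3844) ≈ 0.14750)
Pow(Add(m, 12708), -1) = Pow(Add(Rational(567, 3844), 12708), -1) = Pow(Rational(48850119, 3844), -1) = Rational(3844, 48850119)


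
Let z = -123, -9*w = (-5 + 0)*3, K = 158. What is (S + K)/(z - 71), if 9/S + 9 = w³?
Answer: -18401/22892 ≈ -0.80382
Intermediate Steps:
w = 5/3 (w = -(-5 + 0)*3/9 = -(-5)*3/9 = -⅑*(-15) = 5/3 ≈ 1.6667)
S = -243/118 (S = 9/(-9 + (5/3)³) = 9/(-9 + 125/27) = 9/(-118/27) = 9*(-27/118) = -243/118 ≈ -2.0593)
(S + K)/(z - 71) = (-243/118 + 158)/(-123 - 71) = (18401/118)/(-194) = -1/194*18401/118 = -18401/22892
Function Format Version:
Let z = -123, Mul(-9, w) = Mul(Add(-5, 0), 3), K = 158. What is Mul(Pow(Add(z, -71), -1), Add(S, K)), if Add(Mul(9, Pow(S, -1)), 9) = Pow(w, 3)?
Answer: Rational(-18401, 22892) ≈ -0.80382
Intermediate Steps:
w = Rational(5, 3) (w = Mul(Rational(-1, 9), Mul(Add(-5, 0), 3)) = Mul(Rational(-1, 9), Mul(-5, 3)) = Mul(Rational(-1, 9), -15) = Rational(5, 3) ≈ 1.6667)
S = Rational(-243, 118) (S = Mul(9, Pow(Add(-9, Pow(Rational(5, 3), 3)), -1)) = Mul(9, Pow(Add(-9, Rational(125, 27)), -1)) = Mul(9, Pow(Rational(-118, 27), -1)) = Mul(9, Rational(-27, 118)) = Rational(-243, 118) ≈ -2.0593)
Mul(Pow(Add(z, -71), -1), Add(S, K)) = Mul(Pow(Add(-123, -71), -1), Add(Rational(-243, 118), 158)) = Mul(Pow(-194, -1), Rational(18401, 118)) = Mul(Rational(-1, 194), Rational(18401, 118)) = Rational(-18401, 22892)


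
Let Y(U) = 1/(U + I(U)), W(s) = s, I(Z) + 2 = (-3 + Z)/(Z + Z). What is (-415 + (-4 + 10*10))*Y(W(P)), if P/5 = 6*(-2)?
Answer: 12760/2459 ≈ 5.1891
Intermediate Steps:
P = -60 (P = 5*(6*(-2)) = 5*(-12) = -60)
I(Z) = -2 + (-3 + Z)/(2*Z) (I(Z) = -2 + (-3 + Z)/(Z + Z) = -2 + (-3 + Z)/((2*Z)) = -2 + (-3 + Z)*(1/(2*Z)) = -2 + (-3 + Z)/(2*Z))
Y(U) = 1/(U + 3*(-1 - U)/(2*U))
(-415 + (-4 + 10*10))*Y(W(P)) = (-415 + (-4 + 10*10))*(2*(-60)/(-3 - 3*(-60) + 2*(-60)²)) = (-415 + (-4 + 100))*(2*(-60)/(-3 + 180 + 2*3600)) = (-415 + 96)*(2*(-60)/(-3 + 180 + 7200)) = -638*(-60)/7377 = -319*(-40/2459) = 12760/2459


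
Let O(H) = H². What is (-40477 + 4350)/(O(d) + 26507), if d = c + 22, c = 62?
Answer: -36127/33563 ≈ -1.0764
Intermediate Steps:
d = 84 (d = 62 + 22 = 84)
(-40477 + 4350)/(O(d) + 26507) = (-40477 + 4350)/(84² + 26507) = -36127/(7056 + 26507) = -36127/33563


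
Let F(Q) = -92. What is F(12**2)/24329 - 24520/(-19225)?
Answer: 118955676/93545005 ≈ 1.2716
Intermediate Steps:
F(12**2)/24329 - 24520/(-19225) = -92/24329 - 24520/(-19225) = -92*1/24329 - 24520*(-1/19225) = -92/24329 + 4904/3845 = 118955676/93545005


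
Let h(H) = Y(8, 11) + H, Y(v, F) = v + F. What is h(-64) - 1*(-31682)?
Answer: 31637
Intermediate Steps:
Y(v, F) = F + v
h(H) = 19 + H (h(H) = (11 + 8) + H = 19 + H)
h(-64) - 1*(-31682) = (19 - 64) - 1*(-31682) = -45 + 31682 = 31637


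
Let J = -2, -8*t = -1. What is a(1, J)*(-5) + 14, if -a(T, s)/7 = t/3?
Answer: 371/24 ≈ 15.458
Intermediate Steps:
t = ⅛ (t = -⅛*(-1) = ⅛ ≈ 0.12500)
a(T, s) = -7/24 (a(T, s) = -7/(8*3) = -7*1/24 = -7/24)
a(1, J)*(-5) + 14 = -7/24*(-5) + 14 = 35/24 + 14 = 371/24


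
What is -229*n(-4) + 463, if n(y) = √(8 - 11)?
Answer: 463 - 229*I*√3 ≈ 463.0 - 396.64*I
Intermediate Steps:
n(y) = I*√3 (n(y) = √(-3) = I*√3)
-229*n(-4) + 463 = -229*I*√3 + 463 = 463 - 229*I*√3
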